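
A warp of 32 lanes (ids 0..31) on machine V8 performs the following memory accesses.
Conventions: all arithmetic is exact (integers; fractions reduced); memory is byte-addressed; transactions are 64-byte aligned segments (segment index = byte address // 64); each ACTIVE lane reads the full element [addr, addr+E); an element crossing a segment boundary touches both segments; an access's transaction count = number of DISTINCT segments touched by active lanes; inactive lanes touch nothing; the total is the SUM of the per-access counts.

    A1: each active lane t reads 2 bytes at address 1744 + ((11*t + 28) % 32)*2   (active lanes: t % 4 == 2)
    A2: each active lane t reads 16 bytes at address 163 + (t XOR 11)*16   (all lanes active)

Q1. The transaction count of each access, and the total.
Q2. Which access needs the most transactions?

A1: 2 transactions
A2: 9 transactions

Answer: 2,9; total 11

Answer: A2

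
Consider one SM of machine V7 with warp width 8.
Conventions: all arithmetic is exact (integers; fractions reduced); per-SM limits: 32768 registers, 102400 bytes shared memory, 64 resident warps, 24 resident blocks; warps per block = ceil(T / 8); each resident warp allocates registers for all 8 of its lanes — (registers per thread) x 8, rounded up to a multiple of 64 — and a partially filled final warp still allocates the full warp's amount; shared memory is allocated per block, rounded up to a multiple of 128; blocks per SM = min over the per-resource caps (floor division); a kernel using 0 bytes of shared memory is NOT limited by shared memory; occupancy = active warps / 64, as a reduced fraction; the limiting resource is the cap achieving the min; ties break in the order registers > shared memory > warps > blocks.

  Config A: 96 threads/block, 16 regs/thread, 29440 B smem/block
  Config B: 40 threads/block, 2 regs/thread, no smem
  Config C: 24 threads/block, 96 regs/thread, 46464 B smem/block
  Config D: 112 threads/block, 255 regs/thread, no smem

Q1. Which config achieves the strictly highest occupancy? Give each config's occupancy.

occupancies: A 9/16, B 15/16, C 3/32, D 7/32

Answer: B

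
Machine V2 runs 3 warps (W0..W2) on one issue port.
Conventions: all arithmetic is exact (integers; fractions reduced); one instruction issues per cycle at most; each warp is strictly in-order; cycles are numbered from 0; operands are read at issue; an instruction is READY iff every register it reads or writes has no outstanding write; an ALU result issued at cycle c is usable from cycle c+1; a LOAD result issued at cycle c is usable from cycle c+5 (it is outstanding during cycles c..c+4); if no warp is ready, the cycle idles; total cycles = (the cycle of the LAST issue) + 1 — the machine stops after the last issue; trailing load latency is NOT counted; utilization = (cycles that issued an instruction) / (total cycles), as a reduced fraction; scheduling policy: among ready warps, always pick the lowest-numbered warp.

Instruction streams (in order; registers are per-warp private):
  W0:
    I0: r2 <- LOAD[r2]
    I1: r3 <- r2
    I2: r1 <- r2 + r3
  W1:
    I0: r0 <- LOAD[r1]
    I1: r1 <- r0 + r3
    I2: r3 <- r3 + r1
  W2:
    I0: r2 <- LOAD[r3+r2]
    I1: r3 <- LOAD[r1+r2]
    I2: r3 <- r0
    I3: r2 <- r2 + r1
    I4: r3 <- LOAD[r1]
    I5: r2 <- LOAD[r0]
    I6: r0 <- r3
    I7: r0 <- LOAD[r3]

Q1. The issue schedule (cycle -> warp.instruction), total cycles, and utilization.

cycle 0: W0.I0
cycle 1: W1.I0
cycle 2: W2.I0
cycle 3: idle
cycle 4: idle
cycle 5: W0.I1
cycle 6: W0.I2
cycle 7: W1.I1
cycle 8: W1.I2
cycle 9: W2.I1
cycle 10: idle
cycle 11: idle
cycle 12: idle
cycle 13: idle
cycle 14: W2.I2
cycle 15: W2.I3
cycle 16: W2.I4
cycle 17: W2.I5
cycle 18: idle
cycle 19: idle
cycle 20: idle
cycle 21: W2.I6
cycle 22: W2.I7

Answer: 23 cycles, utilization 14/23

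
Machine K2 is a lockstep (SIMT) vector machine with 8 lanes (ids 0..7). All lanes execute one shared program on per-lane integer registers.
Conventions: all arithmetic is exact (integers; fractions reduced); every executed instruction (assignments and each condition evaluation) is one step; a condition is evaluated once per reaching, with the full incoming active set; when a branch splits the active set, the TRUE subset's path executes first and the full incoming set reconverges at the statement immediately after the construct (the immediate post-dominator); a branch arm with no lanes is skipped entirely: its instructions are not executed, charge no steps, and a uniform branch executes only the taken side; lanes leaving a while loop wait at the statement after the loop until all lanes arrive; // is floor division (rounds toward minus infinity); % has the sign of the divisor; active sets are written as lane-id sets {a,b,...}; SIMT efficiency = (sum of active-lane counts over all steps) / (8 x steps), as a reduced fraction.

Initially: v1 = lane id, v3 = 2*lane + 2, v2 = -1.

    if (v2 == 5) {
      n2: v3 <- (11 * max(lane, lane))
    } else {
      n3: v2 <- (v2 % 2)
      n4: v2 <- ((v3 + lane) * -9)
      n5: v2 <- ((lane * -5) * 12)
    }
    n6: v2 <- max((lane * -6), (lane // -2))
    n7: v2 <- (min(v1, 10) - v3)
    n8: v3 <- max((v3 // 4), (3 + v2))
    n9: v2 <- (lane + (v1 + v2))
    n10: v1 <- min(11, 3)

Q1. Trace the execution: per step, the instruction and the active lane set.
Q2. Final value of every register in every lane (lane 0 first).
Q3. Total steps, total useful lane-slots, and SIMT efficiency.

step 0: eval (v2 == 5)               {0,1,2,3,4,5,6,7}
step 1: v2 <- (v2 % 2)               {0,1,2,3,4,5,6,7}
step 2: v2 <- ((v3 + lane) * -9)     {0,1,2,3,4,5,6,7}
step 3: v2 <- ((lane * -5) * 12)     {0,1,2,3,4,5,6,7}
step 4: v2 <- max((lane * -6), (lane // -2)) {0,1,2,3,4,5,6,7}
step 5: v2 <- (min(v1, 10) - v3)     {0,1,2,3,4,5,6,7}
step 6: v3 <- max((v3 // 4), (3 + v2)) {0,1,2,3,4,5,6,7}
step 7: v2 <- (lane + (v1 + v2))     {0,1,2,3,4,5,6,7}
step 8: v1 <- min(11, 3)             {0,1,2,3,4,5,6,7}

Answer: 9 steps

v1: 3,3,3,3,3,3,3,3
v3: 1,1,1,2,2,3,3,4
v2: -2,-1,0,1,2,3,4,5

steps = 9; useful = 72; efficiency = 72/72 = 1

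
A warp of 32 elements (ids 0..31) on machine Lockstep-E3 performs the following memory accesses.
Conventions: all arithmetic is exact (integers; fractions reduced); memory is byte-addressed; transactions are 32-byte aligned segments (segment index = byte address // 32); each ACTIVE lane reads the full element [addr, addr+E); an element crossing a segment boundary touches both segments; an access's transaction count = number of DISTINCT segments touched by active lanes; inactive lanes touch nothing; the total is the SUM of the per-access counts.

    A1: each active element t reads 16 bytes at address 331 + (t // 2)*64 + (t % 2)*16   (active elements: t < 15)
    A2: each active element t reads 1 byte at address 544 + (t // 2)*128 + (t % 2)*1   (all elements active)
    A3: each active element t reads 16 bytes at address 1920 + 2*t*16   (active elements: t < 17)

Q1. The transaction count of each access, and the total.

A1: 15 transactions
A2: 16 transactions
A3: 17 transactions

Answer: 15,16,17; total 48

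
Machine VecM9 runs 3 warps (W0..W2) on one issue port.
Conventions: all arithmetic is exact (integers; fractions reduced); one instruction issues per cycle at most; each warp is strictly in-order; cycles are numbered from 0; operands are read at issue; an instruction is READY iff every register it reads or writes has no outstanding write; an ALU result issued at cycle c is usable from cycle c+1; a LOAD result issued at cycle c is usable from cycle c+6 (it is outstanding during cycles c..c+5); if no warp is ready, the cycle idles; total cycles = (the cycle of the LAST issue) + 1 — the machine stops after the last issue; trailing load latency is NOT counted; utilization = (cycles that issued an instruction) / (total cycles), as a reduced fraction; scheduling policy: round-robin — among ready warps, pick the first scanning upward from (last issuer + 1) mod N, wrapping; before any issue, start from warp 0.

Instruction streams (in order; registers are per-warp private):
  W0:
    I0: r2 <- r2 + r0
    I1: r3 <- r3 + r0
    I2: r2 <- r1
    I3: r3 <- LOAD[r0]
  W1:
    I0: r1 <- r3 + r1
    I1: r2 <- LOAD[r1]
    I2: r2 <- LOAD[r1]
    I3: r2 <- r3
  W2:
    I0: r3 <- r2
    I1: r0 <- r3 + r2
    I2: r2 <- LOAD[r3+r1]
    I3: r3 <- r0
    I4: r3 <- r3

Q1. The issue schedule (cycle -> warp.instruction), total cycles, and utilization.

cycle 0: W0.I0
cycle 1: W1.I0
cycle 2: W2.I0
cycle 3: W0.I1
cycle 4: W1.I1
cycle 5: W2.I1
cycle 6: W0.I2
cycle 7: W2.I2
cycle 8: W0.I3
cycle 9: W2.I3
cycle 10: W1.I2
cycle 11: W2.I4
cycle 12: idle
cycle 13: idle
cycle 14: idle
cycle 15: idle
cycle 16: W1.I3

Answer: 17 cycles, utilization 13/17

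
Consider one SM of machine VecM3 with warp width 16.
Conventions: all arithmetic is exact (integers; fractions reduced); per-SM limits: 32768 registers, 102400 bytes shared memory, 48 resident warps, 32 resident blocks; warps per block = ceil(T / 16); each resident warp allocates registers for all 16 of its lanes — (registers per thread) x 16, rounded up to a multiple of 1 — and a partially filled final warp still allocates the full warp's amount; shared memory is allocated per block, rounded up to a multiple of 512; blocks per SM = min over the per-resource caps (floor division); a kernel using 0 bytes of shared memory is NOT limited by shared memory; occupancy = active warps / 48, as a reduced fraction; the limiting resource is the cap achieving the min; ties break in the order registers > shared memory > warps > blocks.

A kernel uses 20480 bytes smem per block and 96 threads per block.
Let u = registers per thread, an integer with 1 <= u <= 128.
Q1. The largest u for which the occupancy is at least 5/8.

Answer: u = 68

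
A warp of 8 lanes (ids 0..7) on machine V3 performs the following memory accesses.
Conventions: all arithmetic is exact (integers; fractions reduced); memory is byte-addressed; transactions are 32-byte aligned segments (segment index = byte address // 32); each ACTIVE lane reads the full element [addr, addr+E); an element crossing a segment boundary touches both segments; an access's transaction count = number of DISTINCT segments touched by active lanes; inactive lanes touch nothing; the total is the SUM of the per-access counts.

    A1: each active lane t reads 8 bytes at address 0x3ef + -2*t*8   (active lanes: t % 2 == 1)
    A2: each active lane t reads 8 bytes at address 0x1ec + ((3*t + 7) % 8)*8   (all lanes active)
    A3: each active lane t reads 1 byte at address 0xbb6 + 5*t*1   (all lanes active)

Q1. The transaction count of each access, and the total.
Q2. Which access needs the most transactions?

A1: 5 transactions
A2: 3 transactions
A3: 2 transactions

Answer: 5,3,2; total 10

Answer: A1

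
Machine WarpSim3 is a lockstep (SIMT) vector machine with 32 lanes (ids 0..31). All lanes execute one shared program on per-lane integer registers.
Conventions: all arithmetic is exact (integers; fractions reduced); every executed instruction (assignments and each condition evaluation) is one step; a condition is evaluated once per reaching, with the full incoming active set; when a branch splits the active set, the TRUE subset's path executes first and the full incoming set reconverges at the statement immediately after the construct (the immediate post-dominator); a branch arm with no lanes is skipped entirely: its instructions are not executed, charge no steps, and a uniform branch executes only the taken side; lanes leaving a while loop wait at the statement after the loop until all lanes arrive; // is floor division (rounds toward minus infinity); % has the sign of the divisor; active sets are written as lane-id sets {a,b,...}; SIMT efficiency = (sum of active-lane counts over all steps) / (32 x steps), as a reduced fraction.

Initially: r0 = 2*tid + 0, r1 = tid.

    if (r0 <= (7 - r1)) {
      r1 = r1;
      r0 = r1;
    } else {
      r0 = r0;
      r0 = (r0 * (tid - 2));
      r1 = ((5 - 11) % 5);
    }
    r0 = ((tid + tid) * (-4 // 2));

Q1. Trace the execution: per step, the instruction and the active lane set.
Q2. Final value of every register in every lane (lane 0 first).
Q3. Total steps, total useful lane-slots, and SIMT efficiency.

step 0: eval (r0 <= (7 - r1))        {0,1,2,3,4,5,6,7,8,9,10,11,12,13,14,15,16,17,18,19,20,21,22,23,24,25,26,27,28,29,30,31}
step 1: r1 <- r1                     {0,1,2}
step 2: r0 <- r1                     {0,1,2}
step 3: r0 <- r0                     {3,4,5,6,7,8,9,10,11,12,13,14,15,16,17,18,19,20,21,22,23,24,25,26,27,28,29,30,31}
step 4: r0 <- (r0 * (tid - 2))       {3,4,5,6,7,8,9,10,11,12,13,14,15,16,17,18,19,20,21,22,23,24,25,26,27,28,29,30,31}
step 5: r1 <- ((5 - 11) % 5)         {3,4,5,6,7,8,9,10,11,12,13,14,15,16,17,18,19,20,21,22,23,24,25,26,27,28,29,30,31}
step 6: r0 <- ((tid + tid) * (-4 // 2)) {0,1,2,3,4,5,6,7,8,9,10,11,12,13,14,15,16,17,18,19,20,21,22,23,24,25,26,27,28,29,30,31}

Answer: 7 steps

r0: 0,-4,-8,-12,-16,-20,-24,-28,-32,-36,-40,-44,-48,-52,-56,-60,-64,-68,-72,-76,-80,-84,-88,-92,-96,-100,-104,-108,-112,-116,-120,-124
r1: 0,1,2,4,4,4,4,4,4,4,4,4,4,4,4,4,4,4,4,4,4,4,4,4,4,4,4,4,4,4,4,4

steps = 7; useful = 157; efficiency = 157/224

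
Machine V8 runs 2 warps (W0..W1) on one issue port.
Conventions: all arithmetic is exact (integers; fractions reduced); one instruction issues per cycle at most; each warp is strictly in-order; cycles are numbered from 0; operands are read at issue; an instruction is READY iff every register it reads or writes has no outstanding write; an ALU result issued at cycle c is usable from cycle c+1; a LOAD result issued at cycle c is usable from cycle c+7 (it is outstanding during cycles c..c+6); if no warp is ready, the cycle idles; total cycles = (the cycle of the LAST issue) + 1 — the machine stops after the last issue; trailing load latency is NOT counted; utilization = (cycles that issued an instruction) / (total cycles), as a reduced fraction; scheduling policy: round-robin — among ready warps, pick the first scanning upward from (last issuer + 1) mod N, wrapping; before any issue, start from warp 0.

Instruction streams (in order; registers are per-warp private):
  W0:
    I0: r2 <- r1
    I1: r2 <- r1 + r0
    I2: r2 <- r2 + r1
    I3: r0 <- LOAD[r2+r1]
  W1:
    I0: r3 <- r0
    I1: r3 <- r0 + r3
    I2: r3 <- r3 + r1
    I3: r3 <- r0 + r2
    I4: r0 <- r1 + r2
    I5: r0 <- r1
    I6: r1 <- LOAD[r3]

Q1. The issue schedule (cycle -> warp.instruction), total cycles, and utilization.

cycle 0: W0.I0
cycle 1: W1.I0
cycle 2: W0.I1
cycle 3: W1.I1
cycle 4: W0.I2
cycle 5: W1.I2
cycle 6: W0.I3
cycle 7: W1.I3
cycle 8: W1.I4
cycle 9: W1.I5
cycle 10: W1.I6

Answer: 11 cycles, utilization 1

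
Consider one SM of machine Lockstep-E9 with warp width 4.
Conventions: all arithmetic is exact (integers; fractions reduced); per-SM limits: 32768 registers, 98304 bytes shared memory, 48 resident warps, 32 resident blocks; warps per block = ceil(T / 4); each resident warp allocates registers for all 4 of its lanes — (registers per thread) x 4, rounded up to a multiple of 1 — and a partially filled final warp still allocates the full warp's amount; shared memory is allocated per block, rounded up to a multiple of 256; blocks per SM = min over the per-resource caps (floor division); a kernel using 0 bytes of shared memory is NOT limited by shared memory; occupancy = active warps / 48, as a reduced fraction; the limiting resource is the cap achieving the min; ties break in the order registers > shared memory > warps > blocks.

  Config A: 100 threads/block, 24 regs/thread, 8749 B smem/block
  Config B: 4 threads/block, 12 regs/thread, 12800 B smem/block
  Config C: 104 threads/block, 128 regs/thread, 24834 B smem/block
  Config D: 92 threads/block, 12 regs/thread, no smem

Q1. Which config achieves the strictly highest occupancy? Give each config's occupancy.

occupancies: A 25/48, B 7/48, C 13/24, D 23/24

Answer: D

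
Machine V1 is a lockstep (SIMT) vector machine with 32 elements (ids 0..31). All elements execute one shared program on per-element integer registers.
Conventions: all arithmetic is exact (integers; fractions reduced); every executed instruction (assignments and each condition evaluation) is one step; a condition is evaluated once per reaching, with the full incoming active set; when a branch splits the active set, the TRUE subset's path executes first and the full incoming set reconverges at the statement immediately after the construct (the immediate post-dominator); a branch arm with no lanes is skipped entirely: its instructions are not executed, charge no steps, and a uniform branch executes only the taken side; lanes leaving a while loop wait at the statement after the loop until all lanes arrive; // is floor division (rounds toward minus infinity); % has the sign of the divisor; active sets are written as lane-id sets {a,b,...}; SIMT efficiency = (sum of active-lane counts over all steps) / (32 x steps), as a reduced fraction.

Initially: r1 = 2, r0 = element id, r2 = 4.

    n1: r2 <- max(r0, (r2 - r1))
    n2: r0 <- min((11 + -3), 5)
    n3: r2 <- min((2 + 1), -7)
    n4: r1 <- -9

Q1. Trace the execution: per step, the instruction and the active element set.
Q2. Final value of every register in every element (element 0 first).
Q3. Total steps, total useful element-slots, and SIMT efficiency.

step 0: r2 <- max(r0, (r2 - r1))     {0,1,2,3,4,5,6,7,8,9,10,11,12,13,14,15,16,17,18,19,20,21,22,23,24,25,26,27,28,29,30,31}
step 1: r0 <- min((11 + -3), 5)      {0,1,2,3,4,5,6,7,8,9,10,11,12,13,14,15,16,17,18,19,20,21,22,23,24,25,26,27,28,29,30,31}
step 2: r2 <- min((2 + 1), -7)       {0,1,2,3,4,5,6,7,8,9,10,11,12,13,14,15,16,17,18,19,20,21,22,23,24,25,26,27,28,29,30,31}
step 3: r1 <- -9                     {0,1,2,3,4,5,6,7,8,9,10,11,12,13,14,15,16,17,18,19,20,21,22,23,24,25,26,27,28,29,30,31}

Answer: 4 steps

r1: -9,-9,-9,-9,-9,-9,-9,-9,-9,-9,-9,-9,-9,-9,-9,-9,-9,-9,-9,-9,-9,-9,-9,-9,-9,-9,-9,-9,-9,-9,-9,-9
r0: 5,5,5,5,5,5,5,5,5,5,5,5,5,5,5,5,5,5,5,5,5,5,5,5,5,5,5,5,5,5,5,5
r2: -7,-7,-7,-7,-7,-7,-7,-7,-7,-7,-7,-7,-7,-7,-7,-7,-7,-7,-7,-7,-7,-7,-7,-7,-7,-7,-7,-7,-7,-7,-7,-7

steps = 4; useful = 128; efficiency = 128/128 = 1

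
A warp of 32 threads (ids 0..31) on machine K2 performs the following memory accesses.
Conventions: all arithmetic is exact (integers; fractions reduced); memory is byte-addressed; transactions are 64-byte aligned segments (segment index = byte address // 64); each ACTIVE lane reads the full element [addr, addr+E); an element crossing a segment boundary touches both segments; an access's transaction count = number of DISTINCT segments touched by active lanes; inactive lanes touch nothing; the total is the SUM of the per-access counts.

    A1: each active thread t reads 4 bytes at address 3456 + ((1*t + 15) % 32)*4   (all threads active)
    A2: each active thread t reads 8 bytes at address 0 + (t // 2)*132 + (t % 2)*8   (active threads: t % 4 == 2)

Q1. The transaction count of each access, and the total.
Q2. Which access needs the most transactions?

A1: 2 transactions
A2: 9 transactions

Answer: 2,9; total 11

Answer: A2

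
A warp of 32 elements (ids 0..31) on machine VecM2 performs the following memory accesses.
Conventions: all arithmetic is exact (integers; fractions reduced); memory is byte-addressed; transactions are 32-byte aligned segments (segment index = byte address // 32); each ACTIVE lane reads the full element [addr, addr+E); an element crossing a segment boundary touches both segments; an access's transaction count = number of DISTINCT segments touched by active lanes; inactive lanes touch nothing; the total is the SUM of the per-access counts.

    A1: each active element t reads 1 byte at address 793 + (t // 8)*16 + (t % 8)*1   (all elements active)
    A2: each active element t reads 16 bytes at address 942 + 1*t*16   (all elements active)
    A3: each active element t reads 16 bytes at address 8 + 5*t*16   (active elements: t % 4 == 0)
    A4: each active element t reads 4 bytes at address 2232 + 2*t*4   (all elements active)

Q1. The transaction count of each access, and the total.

A1: 3 transactions
A2: 17 transactions
A3: 8 transactions
A4: 9 transactions

Answer: 3,17,8,9; total 37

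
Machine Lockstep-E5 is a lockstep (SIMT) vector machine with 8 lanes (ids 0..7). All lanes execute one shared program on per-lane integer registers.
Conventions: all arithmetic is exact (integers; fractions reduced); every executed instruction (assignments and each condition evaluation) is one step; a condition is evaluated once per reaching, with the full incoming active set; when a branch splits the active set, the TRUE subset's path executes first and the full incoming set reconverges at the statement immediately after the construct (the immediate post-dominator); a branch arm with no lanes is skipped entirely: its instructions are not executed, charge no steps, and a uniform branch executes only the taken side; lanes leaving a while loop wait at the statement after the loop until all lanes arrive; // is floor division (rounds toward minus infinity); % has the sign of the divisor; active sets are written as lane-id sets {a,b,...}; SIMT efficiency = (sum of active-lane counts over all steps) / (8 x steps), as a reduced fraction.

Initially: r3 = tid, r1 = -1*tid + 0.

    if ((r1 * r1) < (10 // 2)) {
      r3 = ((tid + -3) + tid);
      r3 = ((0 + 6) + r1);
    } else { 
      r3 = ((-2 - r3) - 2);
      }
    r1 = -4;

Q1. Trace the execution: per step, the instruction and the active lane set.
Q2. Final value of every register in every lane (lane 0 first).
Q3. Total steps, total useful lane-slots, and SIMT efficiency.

step 0: eval ((r1 * r1) < (10 // 2)) {0,1,2,3,4,5,6,7}
step 1: r3 <- ((tid + -3) + tid)     {0,1,2}
step 2: r3 <- ((0 + 6) + r1)         {0,1,2}
step 3: r3 <- ((-2 - r3) - 2)        {3,4,5,6,7}
step 4: r1 <- -4                     {0,1,2,3,4,5,6,7}

Answer: 5 steps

r3: 6,5,4,-7,-8,-9,-10,-11
r1: -4,-4,-4,-4,-4,-4,-4,-4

steps = 5; useful = 27; efficiency = 27/40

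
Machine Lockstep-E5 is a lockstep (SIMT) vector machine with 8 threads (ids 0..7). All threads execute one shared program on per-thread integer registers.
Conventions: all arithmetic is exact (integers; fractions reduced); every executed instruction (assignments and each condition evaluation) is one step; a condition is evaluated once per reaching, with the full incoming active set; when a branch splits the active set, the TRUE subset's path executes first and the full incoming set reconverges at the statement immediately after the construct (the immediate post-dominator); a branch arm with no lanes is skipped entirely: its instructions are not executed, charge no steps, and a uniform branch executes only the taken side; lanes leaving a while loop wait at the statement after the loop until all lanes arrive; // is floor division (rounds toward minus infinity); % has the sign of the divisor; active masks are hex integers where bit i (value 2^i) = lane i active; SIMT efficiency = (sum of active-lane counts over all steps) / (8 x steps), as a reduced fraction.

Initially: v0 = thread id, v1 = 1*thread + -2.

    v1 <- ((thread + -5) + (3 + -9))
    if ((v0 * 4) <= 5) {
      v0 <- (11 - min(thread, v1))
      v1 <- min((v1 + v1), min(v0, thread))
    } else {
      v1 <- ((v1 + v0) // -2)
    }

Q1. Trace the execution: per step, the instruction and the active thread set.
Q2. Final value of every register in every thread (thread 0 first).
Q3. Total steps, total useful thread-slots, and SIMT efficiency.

step 0: v1 <- ((thread + -5) + (3 + -9)) 0xff
step 1: eval ((v0 * 4) <= 5)         0xff
step 2: v0 <- (11 - min(thread, v1)) 0x03
step 3: v1 <- min((v1 + v1), min(v0, thread)) 0x03
step 4: v1 <- ((v1 + v0) // -2)      0xfc

Answer: 5 steps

v0: 22,21,2,3,4,5,6,7
v1: -22,-20,3,2,1,0,-1,-2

steps = 5; useful = 26; efficiency = 26/40 = 13/20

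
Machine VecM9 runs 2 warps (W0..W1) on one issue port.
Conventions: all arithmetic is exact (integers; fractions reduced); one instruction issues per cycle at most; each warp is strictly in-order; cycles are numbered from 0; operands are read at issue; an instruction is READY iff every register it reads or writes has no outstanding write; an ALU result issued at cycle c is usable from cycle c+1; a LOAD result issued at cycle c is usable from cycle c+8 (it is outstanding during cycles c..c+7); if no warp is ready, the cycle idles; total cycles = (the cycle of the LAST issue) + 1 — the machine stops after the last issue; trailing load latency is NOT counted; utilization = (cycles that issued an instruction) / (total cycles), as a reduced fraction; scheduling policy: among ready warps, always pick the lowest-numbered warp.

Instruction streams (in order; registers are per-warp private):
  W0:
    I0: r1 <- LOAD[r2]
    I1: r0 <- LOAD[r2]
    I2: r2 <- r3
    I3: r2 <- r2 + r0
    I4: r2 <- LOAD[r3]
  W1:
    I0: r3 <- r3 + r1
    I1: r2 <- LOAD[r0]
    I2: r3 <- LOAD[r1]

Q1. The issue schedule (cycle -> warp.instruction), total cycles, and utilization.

cycle 0: W0.I0
cycle 1: W0.I1
cycle 2: W0.I2
cycle 3: W1.I0
cycle 4: W1.I1
cycle 5: W1.I2
cycle 6: idle
cycle 7: idle
cycle 8: idle
cycle 9: W0.I3
cycle 10: W0.I4

Answer: 11 cycles, utilization 8/11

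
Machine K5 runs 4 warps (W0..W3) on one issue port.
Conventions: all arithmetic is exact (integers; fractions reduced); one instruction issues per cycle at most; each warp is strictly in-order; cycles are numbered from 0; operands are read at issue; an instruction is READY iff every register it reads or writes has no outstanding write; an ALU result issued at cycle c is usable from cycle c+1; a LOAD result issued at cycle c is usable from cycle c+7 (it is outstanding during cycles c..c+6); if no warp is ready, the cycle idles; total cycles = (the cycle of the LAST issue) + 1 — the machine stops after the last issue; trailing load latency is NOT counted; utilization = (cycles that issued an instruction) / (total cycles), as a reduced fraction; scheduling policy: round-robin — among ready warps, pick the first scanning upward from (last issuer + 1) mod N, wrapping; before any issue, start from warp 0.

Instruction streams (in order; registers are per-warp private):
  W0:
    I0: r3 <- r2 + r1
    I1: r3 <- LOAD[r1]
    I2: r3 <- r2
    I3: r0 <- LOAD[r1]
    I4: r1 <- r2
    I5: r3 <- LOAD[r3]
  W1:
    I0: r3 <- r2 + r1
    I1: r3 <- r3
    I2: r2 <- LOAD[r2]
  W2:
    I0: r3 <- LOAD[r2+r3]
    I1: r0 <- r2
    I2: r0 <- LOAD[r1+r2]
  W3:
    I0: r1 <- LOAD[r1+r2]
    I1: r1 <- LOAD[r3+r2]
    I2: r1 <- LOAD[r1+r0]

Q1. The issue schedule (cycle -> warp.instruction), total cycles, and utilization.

cycle 0: W0.I0
cycle 1: W1.I0
cycle 2: W2.I0
cycle 3: W3.I0
cycle 4: W0.I1
cycle 5: W1.I1
cycle 6: W2.I1
cycle 7: W1.I2
cycle 8: W2.I2
cycle 9: idle
cycle 10: W3.I1
cycle 11: W0.I2
cycle 12: W0.I3
cycle 13: W0.I4
cycle 14: W0.I5
cycle 15: idle
cycle 16: idle
cycle 17: W3.I2

Answer: 18 cycles, utilization 5/6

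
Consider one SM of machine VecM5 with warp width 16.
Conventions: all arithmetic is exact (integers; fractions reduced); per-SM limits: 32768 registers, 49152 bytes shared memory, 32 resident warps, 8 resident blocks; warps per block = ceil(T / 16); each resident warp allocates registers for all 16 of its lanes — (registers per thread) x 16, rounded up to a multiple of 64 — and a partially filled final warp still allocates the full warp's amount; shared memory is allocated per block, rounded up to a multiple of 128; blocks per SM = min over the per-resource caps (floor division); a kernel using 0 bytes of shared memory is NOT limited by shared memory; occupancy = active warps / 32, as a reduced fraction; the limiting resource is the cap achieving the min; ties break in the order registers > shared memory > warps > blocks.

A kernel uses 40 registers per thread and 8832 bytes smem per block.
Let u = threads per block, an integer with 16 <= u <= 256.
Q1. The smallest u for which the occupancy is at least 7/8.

Answer: u = 81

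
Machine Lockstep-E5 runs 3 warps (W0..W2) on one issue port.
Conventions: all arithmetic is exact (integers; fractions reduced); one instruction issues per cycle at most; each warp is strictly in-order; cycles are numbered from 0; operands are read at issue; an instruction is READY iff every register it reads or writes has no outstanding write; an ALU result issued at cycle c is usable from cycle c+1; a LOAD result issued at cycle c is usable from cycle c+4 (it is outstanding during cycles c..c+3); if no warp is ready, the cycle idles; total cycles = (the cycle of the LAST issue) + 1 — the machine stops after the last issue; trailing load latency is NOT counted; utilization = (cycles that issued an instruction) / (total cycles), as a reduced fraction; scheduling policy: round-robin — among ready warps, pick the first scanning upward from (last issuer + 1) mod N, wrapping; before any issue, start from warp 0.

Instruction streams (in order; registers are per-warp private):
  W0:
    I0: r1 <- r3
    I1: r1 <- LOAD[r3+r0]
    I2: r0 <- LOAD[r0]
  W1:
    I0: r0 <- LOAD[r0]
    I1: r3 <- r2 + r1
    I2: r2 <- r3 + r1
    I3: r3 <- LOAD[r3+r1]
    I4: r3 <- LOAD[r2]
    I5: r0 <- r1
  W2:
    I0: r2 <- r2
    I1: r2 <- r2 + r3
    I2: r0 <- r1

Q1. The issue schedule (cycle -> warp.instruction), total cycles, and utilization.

cycle 0: W0.I0
cycle 1: W1.I0
cycle 2: W2.I0
cycle 3: W0.I1
cycle 4: W1.I1
cycle 5: W2.I1
cycle 6: W0.I2
cycle 7: W1.I2
cycle 8: W2.I2
cycle 9: W1.I3
cycle 10: idle
cycle 11: idle
cycle 12: idle
cycle 13: W1.I4
cycle 14: W1.I5

Answer: 15 cycles, utilization 4/5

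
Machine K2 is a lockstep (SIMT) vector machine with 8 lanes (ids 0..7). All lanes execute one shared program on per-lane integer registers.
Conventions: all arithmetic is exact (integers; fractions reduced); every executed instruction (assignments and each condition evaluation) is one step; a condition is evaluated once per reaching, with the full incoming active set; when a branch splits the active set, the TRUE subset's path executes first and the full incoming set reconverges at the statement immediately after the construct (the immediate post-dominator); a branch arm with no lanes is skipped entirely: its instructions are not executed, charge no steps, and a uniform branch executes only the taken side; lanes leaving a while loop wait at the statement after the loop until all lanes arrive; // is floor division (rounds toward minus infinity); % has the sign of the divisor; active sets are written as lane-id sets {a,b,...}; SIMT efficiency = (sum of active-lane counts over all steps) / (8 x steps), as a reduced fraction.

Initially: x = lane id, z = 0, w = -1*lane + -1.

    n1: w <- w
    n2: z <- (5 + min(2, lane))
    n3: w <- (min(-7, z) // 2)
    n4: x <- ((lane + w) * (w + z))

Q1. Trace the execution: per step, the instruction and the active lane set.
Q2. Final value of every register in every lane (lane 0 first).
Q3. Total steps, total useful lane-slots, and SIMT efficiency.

step 0: w <- w                       {0,1,2,3,4,5,6,7}
step 1: z <- (5 + min(2, lane))      {0,1,2,3,4,5,6,7}
step 2: w <- (min(-7, z) // 2)       {0,1,2,3,4,5,6,7}
step 3: x <- ((lane + w) * (w + z))  {0,1,2,3,4,5,6,7}

Answer: 4 steps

x: -4,-6,-6,-3,0,3,6,9
z: 5,6,7,7,7,7,7,7
w: -4,-4,-4,-4,-4,-4,-4,-4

steps = 4; useful = 32; efficiency = 32/32 = 1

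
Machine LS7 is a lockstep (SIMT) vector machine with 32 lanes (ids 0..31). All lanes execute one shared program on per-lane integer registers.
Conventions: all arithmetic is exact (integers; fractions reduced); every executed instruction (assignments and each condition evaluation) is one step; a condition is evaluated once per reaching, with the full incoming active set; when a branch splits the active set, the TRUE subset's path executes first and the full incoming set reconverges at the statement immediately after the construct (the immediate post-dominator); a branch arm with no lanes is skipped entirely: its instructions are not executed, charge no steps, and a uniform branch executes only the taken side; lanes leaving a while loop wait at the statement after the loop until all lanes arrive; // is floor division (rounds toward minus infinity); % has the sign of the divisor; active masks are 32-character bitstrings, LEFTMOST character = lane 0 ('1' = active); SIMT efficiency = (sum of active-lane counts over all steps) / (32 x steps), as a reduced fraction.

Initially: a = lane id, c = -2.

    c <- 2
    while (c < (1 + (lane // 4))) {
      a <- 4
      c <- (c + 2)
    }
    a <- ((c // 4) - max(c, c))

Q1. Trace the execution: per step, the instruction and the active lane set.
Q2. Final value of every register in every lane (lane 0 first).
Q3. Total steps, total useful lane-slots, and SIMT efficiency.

step 0: c <- 2                       11111111111111111111111111111111
step 1: eval (c < (1 + (lane // 4))) 11111111111111111111111111111111
step 2: a <- 4                       00000000111111111111111111111111
step 3: c <- (c + 2)                 00000000111111111111111111111111
step 4: eval (c < (1 + (lane // 4))) 00000000111111111111111111111111
step 5: a <- 4                       00000000000000001111111111111111
step 6: c <- (c + 2)                 00000000000000001111111111111111
step 7: eval (c < (1 + (lane // 4))) 00000000000000001111111111111111
step 8: a <- 4                       00000000000000000000000011111111
step 9: c <- (c + 2)                 00000000000000000000000011111111
step 10: eval (c < (1 + (lane // 4))) 00000000000000000000000011111111
step 11: a <- ((c // 4) - max(c, c))  11111111111111111111111111111111

Answer: 12 steps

a: -2,-2,-2,-2,-2,-2,-2,-2,-3,-3,-3,-3,-3,-3,-3,-3,-5,-5,-5,-5,-5,-5,-5,-5,-6,-6,-6,-6,-6,-6,-6,-6
c: 2,2,2,2,2,2,2,2,4,4,4,4,4,4,4,4,6,6,6,6,6,6,6,6,8,8,8,8,8,8,8,8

steps = 12; useful = 240; efficiency = 240/384 = 5/8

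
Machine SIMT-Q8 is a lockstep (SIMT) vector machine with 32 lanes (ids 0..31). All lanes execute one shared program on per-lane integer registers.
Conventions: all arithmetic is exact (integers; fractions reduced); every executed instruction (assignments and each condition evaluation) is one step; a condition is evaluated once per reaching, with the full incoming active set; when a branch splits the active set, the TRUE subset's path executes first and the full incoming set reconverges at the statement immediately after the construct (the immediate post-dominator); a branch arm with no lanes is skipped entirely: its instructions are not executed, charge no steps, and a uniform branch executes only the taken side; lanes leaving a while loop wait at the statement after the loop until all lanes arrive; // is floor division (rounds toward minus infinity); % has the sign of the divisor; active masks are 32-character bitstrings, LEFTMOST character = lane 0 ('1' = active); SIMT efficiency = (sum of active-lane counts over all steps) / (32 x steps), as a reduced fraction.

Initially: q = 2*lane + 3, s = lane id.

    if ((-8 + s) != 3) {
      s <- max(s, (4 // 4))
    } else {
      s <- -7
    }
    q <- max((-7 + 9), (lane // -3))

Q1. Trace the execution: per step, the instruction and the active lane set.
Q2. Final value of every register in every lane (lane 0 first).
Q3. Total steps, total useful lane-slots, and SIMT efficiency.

step 0: eval ((-8 + s) != 3)         11111111111111111111111111111111
step 1: s <- max(s, (4 // 4))        11111111111011111111111111111111
step 2: s <- -7                      00000000000100000000000000000000
step 3: q <- max((-7 + 9), (lane // -3)) 11111111111111111111111111111111

Answer: 4 steps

q: 2,2,2,2,2,2,2,2,2,2,2,2,2,2,2,2,2,2,2,2,2,2,2,2,2,2,2,2,2,2,2,2
s: 1,1,2,3,4,5,6,7,8,9,10,-7,12,13,14,15,16,17,18,19,20,21,22,23,24,25,26,27,28,29,30,31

steps = 4; useful = 96; efficiency = 96/128 = 3/4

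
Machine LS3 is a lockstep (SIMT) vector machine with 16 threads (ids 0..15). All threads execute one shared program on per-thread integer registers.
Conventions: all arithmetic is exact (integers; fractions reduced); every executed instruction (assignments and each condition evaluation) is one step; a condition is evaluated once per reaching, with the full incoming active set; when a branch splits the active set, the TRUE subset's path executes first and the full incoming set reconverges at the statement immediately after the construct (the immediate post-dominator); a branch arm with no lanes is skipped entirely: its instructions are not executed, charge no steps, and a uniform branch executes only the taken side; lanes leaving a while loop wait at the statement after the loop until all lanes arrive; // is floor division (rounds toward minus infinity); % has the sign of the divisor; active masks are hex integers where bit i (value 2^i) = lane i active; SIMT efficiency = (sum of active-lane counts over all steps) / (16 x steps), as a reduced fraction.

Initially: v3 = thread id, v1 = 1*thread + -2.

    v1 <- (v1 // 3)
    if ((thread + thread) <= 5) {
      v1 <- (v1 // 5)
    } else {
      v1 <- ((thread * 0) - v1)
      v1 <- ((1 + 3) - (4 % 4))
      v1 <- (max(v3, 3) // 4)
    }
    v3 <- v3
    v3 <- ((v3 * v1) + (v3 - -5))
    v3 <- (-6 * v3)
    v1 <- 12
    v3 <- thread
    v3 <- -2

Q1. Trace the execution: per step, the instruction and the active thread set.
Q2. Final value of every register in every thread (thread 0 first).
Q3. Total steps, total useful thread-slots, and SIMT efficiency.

step 0: v1 <- (v1 // 3)              0xffff
step 1: eval ((thread + thread) <= 5) 0xffff
step 2: v1 <- (v1 // 5)              0x0007
step 3: v1 <- ((thread * 0) - v1)    0xfff8
step 4: v1 <- ((1 + 3) - (4 % 4))    0xfff8
step 5: v1 <- (max(v3, 3) // 4)      0xfff8
step 6: v3 <- v3                     0xffff
step 7: v3 <- ((v3 * v1) + (v3 - -5)) 0xffff
step 8: v3 <- (-6 * v3)              0xffff
step 9: v1 <- 12                     0xffff
step 10: v3 <- thread                 0xffff
step 11: v3 <- -2                     0xffff

Answer: 12 steps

v3: -2,-2,-2,-2,-2,-2,-2,-2,-2,-2,-2,-2,-2,-2,-2,-2
v1: 12,12,12,12,12,12,12,12,12,12,12,12,12,12,12,12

steps = 12; useful = 170; efficiency = 170/192 = 85/96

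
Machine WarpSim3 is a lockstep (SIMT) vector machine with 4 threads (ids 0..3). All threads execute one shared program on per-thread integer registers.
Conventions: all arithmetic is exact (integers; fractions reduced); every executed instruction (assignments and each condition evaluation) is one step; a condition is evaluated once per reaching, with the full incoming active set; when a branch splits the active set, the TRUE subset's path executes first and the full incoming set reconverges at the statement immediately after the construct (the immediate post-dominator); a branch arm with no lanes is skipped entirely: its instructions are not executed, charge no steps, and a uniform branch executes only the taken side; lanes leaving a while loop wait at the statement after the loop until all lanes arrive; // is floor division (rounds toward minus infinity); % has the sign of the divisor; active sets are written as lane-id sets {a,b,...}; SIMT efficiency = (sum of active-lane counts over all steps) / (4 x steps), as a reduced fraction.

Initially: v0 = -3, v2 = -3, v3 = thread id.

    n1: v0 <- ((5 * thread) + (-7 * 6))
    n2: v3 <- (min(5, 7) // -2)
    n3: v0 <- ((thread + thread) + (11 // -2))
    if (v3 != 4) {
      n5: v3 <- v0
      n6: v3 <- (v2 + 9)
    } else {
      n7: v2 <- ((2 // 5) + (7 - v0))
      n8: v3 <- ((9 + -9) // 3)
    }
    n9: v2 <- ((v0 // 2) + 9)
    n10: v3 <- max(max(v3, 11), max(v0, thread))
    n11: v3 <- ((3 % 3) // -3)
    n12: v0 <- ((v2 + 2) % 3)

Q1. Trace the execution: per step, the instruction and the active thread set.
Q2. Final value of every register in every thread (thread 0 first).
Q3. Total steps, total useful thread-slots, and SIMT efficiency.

step 0: v0 <- ((5 * thread) + (-7 * 6)) {0,1,2,3}
step 1: v3 <- (min(5, 7) // -2)      {0,1,2,3}
step 2: v0 <- ((thread + thread) + (11 // -2)) {0,1,2,3}
step 3: eval (v3 != 4)               {0,1,2,3}
step 4: v3 <- v0                     {0,1,2,3}
step 5: v3 <- (v2 + 9)               {0,1,2,3}
step 6: v2 <- ((v0 // 2) + 9)        {0,1,2,3}
step 7: v3 <- max(max(v3, 11), max(v0, thread)) {0,1,2,3}
step 8: v3 <- ((3 % 3) // -3)        {0,1,2,3}
step 9: v0 <- ((v2 + 2) % 3)         {0,1,2,3}

Answer: 10 steps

v0: 2,0,1,2
v2: 6,7,8,9
v3: 0,0,0,0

steps = 10; useful = 40; efficiency = 40/40 = 1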